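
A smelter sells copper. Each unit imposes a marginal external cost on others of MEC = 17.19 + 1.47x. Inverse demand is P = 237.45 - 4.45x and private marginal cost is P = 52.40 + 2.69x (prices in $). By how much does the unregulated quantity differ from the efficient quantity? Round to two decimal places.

6.42 units

Market equilibrium (private): 52.40 + 2.69x = 237.45 - 4.45x → x_m = 25.9174.
Social marginal cost = private MC + MEC = 69.59 + 4.16x.
Set SMC = demand: 69.59 + 4.16x = 237.45 - 4.45x → x* = 19.4959.
Gap = |25.9174 − 19.4959| = 6.4215.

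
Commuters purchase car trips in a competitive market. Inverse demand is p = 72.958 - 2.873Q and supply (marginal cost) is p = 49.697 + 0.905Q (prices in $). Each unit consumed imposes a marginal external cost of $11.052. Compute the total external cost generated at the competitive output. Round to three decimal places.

Market equilibrium (private): 49.697 + 0.905Q = 72.958 - 2.873Q → Q_m = 6.1570.
Total external cost = MEC × Q_m = 11.052 × 6.1570 = 68.0472.

$68.047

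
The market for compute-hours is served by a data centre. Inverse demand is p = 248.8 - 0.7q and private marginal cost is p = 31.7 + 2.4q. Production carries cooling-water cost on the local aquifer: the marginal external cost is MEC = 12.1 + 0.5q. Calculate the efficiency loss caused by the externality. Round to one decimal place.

DWL = 308.3

Market equilibrium (private): 31.7 + 2.4q = 248.8 - 0.7q → q_m = 70.0323.
Social marginal cost = private MC + MEC = 43.8 + 2.9q.
Set SMC = demand: 43.8 + 2.9q = 248.8 - 0.7q → q* = 56.9444.
The welfare-loss triangle has base |q_m − q*| and height MEC(q_m) (the vertical gap between SMC and demand is zero at q* and MEC at q_m).
DWL = ½ × 13.0879 × 47.1161 = 308.3254.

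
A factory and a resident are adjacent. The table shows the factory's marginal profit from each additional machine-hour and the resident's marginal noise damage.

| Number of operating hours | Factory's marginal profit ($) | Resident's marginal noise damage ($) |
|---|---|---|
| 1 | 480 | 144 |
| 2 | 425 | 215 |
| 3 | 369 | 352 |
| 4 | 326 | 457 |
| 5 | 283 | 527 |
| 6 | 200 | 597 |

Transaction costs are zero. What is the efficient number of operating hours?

Bargaining reaches the level where marginal profit last exceeds marginal noise damage.
That holds through level 3 (369 ≥ 352) but not at 4 (326 < 457).

3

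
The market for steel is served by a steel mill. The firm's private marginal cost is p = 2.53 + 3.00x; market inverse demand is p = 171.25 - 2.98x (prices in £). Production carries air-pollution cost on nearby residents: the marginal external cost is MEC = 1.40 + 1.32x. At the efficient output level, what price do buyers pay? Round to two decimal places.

Social marginal cost = private MC + MEC = 3.93 + 4.32x.
Set SMC = demand: 3.93 + 4.32x = 171.25 - 2.98x → x* = 22.9205.
Consumer price on the demand curve at x*: 171.25 − 2.98×22.9205 = 102.9469.

P = £102.95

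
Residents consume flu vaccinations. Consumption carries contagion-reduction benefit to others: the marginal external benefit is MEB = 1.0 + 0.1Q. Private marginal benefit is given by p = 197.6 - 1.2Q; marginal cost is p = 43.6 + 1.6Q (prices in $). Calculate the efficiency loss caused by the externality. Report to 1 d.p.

Market equilibrium (private): 43.6 + 1.6Q = 197.6 - 1.2Q → Q_m = 55.0000.
Social marginal benefit = demand + MEB = 198.6 - 1.1Q.
Set SMB = MC: 198.6 - 1.1Q = 43.6 + 1.6Q → Q* = 57.4074.
The welfare-loss triangle has base |Q_m − Q*| and height MEB(Q_m) (the vertical gap between SMB and MC is zero at Q* and MEB at Q_m).
DWL = ½ × 2.4074 × 6.5000 = 7.8241.

DWL = $7.8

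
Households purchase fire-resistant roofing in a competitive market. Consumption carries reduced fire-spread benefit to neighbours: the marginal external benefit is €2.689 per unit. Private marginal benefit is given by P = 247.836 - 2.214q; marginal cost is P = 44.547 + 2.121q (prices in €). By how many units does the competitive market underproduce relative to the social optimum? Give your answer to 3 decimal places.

Market equilibrium (private): 44.547 + 2.121q = 247.836 - 2.214q → q_m = 46.8948.
Social marginal benefit = demand + MEB = 250.525 - 2.214q.
Set SMB = MC: 250.525 - 2.214q = 44.547 + 2.121q → q* = 47.5151.
Gap = |46.8948 − 47.5151| = 0.6203.

0.620 units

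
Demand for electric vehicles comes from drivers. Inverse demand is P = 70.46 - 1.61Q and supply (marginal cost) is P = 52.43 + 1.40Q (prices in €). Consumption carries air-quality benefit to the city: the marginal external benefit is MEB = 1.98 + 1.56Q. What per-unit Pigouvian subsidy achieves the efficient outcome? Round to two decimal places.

subsidy = €23.51 per unit

Social marginal benefit = demand + MEB = 72.44 - 0.05Q.
Set SMB = MC: 72.44 - 0.05Q = 52.43 + 1.40Q → Q* = 13.8000.
The Pigouvian subsidy equals MEB at Q*: 1.98 + 1.56×13.8000 = 23.5080.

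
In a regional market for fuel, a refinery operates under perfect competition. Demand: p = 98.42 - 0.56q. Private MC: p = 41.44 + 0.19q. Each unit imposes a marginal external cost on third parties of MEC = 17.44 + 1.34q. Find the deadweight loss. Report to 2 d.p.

DWL = 3401.72

Market equilibrium (private): 41.44 + 0.19q = 98.42 - 0.56q → q_m = 75.9733.
Social marginal cost = private MC + MEC = 58.88 + 1.53q.
Set SMC = demand: 58.88 + 1.53q = 98.42 - 0.56q → q* = 18.9187.
The loss is the area between SMC and demand from q* to q_m; with linear curves that's a triangle of height MEC(q_m).
DWL = ½ × 57.0546 × 119.2443 = 3401.7179.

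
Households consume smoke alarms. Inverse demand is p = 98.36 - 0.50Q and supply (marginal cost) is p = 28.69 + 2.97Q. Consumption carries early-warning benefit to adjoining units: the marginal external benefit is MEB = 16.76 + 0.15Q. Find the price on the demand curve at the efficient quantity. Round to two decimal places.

P = 85.34

Social marginal benefit = demand + MEB = 115.12 - 0.35Q.
Set SMB = MC: 115.12 - 0.35Q = 28.69 + 2.97Q → Q* = 26.0331.
Consumer price on the demand curve at Q*: 98.36 − 0.50×26.0331 = 85.3435.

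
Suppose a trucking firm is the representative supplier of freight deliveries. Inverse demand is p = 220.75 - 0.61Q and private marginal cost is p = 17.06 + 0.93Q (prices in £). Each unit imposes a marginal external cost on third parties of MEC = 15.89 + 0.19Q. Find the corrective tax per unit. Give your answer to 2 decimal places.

Social marginal cost = private MC + MEC = 32.95 + 1.12Q.
Set SMC = demand: 32.95 + 1.12Q = 220.75 - 0.61Q → Q* = 108.5549.
The Pigouvian tax equals MEC at Q*: 15.89 + 0.19×108.5549 = 36.5154.

tax = £36.52 per unit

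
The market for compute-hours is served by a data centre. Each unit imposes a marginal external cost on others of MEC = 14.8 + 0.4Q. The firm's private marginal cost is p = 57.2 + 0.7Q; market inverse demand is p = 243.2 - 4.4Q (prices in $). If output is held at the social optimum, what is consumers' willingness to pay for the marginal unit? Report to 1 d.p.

Social marginal cost = private MC + MEC = 72.0 + 1.1Q.
Set SMC = demand: 72.0 + 1.1Q = 243.2 - 4.4Q → Q* = 31.1273.
Consumer price on the demand curve at Q*: 243.2 − 4.4×31.1273 = 106.2399.

P = $106.2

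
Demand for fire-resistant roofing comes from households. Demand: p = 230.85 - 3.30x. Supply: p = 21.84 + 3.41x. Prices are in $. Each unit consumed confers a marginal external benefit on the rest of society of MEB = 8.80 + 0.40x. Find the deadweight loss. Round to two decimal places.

DWL = $35.81

Market equilibrium (private): 21.84 + 3.41x = 230.85 - 3.30x → x_m = 31.1490.
Social marginal benefit = demand + MEB = 239.65 - 2.90x.
Set SMB = MC: 239.65 - 2.90x = 21.84 + 3.41x → x* = 34.5182.
Height of the DWL triangle at x_m is SMB(x_m) − MC(x_m) = MEB(x_m) = 21.2596.
DWL = ½ × 3.3692 × 21.2596 = 35.8139.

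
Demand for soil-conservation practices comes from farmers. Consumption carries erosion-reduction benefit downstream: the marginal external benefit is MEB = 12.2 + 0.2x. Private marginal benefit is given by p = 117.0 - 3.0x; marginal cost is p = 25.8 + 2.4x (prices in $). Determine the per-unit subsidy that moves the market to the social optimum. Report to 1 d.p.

Social marginal benefit = demand + MEB = 129.2 - 2.8x.
Set SMB = MC: 129.2 - 2.8x = 25.8 + 2.4x → x* = 19.8846.
The Pigouvian subsidy equals MEB at x*: 12.2 + 0.2×19.8846 = 16.1769.

subsidy = $16.2 per unit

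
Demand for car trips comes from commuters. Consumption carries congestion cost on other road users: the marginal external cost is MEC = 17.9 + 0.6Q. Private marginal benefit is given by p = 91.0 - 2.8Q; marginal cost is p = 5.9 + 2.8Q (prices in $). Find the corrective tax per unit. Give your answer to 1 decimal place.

Social marginal benefit = demand − MEC = 73.1 - 3.4Q.
Set SMB = MC: 73.1 - 3.4Q = 5.9 + 2.8Q → Q* = 10.8387.
The Pigouvian tax equals MEC at Q*: 17.9 + 0.6×10.8387 = 24.4032.

tax = $24.4 per unit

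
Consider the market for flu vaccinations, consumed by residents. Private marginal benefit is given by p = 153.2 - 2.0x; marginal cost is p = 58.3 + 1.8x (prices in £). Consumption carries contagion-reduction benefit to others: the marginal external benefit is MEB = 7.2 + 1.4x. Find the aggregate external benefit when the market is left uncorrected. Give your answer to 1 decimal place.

£616.4

Market equilibrium (private): 58.3 + 1.8x = 153.2 - 2.0x → x_m = 24.9737.
Total external benefit = ∫₀^{x_m} (7.2 + 1.4x) dx = 7.2×24.9737 + ½×1.4×24.9737² = 616.3906.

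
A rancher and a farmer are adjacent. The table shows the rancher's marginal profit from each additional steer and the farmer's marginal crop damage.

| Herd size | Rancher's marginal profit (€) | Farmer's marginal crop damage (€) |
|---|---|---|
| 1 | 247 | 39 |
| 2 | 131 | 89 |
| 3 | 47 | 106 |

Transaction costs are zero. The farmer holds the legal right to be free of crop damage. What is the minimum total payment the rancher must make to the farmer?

€128

Efficient level: marginal profit ≥ marginal crop damage through level 2, so k* = 2.
With the farmer holding the right, the rancher must at least compensate total damage at k*: 39 + 89 = 128.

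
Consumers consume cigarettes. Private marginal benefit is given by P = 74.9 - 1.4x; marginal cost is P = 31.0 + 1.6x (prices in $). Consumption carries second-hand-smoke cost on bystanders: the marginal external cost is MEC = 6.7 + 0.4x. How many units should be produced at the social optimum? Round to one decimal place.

Social marginal benefit = demand − MEC = 68.2 - 1.8x.
Set SMB = MC: 68.2 - 1.8x = 31.0 + 1.6x → x* = 10.9412.

x* = 10.9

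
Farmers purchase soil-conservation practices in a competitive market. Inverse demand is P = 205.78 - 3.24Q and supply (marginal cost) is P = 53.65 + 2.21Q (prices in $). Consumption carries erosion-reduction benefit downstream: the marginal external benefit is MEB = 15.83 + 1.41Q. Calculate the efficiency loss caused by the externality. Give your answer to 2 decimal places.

DWL = $376.95

Market equilibrium (private): 53.65 + 2.21Q = 205.78 - 3.24Q → Q_m = 27.9138.
Social marginal benefit = demand + MEB = 221.61 - 1.83Q.
Set SMB = MC: 221.61 - 1.83Q = 53.65 + 2.21Q → Q* = 41.5743.
The welfare-loss triangle has base |Q_m − Q*| and height MEB(Q_m) (the vertical gap between SMB and MC is zero at Q* and MEB at Q_m).
DWL = ½ × 13.6605 × 55.1884 = 376.9506.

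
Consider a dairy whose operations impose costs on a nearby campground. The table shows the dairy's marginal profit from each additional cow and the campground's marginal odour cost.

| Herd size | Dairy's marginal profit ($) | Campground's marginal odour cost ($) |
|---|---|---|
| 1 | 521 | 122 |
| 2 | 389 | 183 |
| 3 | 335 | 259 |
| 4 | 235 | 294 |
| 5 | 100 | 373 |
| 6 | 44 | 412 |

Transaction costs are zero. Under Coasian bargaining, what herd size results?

Bargaining reaches the level where marginal profit last exceeds marginal odour cost.
That holds through level 3 (335 ≥ 259) but not at 4 (235 < 294).

3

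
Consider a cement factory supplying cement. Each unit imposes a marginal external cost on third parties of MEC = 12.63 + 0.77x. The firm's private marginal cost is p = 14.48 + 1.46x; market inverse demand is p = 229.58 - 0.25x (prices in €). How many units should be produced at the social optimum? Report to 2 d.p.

Social marginal cost = private MC + MEC = 27.11 + 2.23x.
Set SMC = demand: 27.11 + 2.23x = 229.58 - 0.25x → x* = 81.6411.

x* = 81.64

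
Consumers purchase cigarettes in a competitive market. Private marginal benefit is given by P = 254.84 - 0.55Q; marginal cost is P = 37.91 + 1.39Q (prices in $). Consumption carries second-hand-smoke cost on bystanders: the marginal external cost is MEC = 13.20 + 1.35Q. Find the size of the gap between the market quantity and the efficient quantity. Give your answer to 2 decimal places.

49.90 units

Market equilibrium (private): 37.91 + 1.39Q = 254.84 - 0.55Q → Q_m = 111.8196.
Social marginal benefit = demand − MEC = 241.64 - 1.90Q.
Set SMB = MC: 241.64 - 1.90Q = 37.91 + 1.39Q → Q* = 61.9240.
Gap = |111.8196 − 61.9240| = 49.8956.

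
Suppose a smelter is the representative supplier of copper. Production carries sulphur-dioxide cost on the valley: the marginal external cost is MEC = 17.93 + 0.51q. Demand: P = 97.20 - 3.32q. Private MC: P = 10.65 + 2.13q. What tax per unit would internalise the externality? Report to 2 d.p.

tax = 23.80 per unit

Social marginal cost = private MC + MEC = 28.58 + 2.64q.
Set SMC = demand: 28.58 + 2.64q = 97.20 - 3.32q → q* = 11.5134.
The Pigouvian tax equals MEC at q*: 17.93 + 0.51×11.5134 = 23.8018.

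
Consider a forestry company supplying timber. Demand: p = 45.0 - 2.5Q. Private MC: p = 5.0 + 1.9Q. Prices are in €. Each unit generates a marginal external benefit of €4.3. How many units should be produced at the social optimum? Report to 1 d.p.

Q* = 10.1

Social marginal cost = private MC − MEB = 0.7 + 1.9Q.
Set SMC = demand: 0.7 + 1.9Q = 45.0 - 2.5Q → Q* = 10.0682.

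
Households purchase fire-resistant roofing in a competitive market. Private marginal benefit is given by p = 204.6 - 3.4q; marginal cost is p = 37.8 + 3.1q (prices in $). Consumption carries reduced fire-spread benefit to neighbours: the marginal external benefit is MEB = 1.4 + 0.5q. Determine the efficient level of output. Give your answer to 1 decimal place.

Social marginal benefit = demand + MEB = 206.0 - 2.9q.
Set SMB = MC: 206.0 - 2.9q = 37.8 + 3.1q → q* = 28.0333.

q* = 28.0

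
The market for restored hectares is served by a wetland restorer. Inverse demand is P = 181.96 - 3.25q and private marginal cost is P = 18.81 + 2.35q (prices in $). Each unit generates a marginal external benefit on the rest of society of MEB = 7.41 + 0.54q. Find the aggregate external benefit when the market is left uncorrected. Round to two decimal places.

Market equilibrium (private): 18.81 + 2.35q = 181.96 - 3.25q → q_m = 29.1339.
Total external benefit = ∫₀^{q_m} (7.41 + 0.54q) dq = 7.41×29.1339 + ½×0.54×29.1339² = 445.0539.

$445.05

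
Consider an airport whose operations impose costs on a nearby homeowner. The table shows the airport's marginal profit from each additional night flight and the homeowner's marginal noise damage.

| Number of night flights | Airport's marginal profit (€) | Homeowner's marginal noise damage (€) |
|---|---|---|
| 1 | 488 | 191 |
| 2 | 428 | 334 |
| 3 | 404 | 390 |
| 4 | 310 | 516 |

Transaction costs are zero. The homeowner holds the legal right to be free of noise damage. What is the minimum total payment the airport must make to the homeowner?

Efficient level: marginal profit ≥ marginal noise damage through level 3, so k* = 3.
With the homeowner holding the right, the airport must at least compensate total damage at k*: 191 + 334 + 390 = 915.

€915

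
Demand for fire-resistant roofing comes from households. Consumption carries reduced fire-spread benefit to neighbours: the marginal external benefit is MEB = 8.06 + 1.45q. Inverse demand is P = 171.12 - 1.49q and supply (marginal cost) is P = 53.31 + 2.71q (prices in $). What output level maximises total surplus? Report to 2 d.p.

Social marginal benefit = demand + MEB = 179.18 - 0.04q.
Set SMB = MC: 179.18 - 0.04q = 53.31 + 2.71q → q* = 45.7709.

q* = 45.77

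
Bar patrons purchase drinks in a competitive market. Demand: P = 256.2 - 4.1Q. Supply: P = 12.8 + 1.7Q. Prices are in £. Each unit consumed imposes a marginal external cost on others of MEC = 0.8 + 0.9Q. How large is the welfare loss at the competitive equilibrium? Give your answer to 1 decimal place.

DWL = £111.0

Market equilibrium (private): 12.8 + 1.7Q = 256.2 - 4.1Q → Q_m = 41.9655.
Social marginal benefit = demand − MEC = 255.4 - 5.0Q.
Set SMB = MC: 255.4 - 5.0Q = 12.8 + 1.7Q → Q* = 36.2090.
The welfare-loss triangle has base |Q_m − Q*| and height MEC(Q_m) (the vertical gap between SMB and MC is zero at Q* and MEC at Q_m).
DWL = ½ × 5.7565 × 38.5690 = 111.0112.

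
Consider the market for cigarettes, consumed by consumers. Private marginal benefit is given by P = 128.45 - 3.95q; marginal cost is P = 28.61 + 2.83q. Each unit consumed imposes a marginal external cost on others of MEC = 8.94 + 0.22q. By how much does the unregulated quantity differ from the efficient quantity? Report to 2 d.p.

Market equilibrium (private): 28.61 + 2.83q = 128.45 - 3.95q → q_m = 14.7257.
Social marginal benefit = demand − MEC = 119.51 - 4.17q.
Set SMB = MC: 119.51 - 4.17q = 28.61 + 2.83q → q* = 12.9857.
Gap = |14.7257 − 12.9857| = 1.7400.

1.74 units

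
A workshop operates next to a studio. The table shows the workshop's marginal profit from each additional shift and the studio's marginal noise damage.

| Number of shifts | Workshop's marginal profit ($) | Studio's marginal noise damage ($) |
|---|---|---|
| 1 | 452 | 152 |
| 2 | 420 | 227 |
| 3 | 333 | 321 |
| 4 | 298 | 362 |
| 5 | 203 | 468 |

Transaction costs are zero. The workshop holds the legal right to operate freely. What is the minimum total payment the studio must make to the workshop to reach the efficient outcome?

Left alone the workshop would choose level 5 (marginal profit stays positive).
Efficient level: k* = 3 (marginal profit ≥ marginal noise damage through 3).
The studio must at least cover the workshop's forgone profit from cutting 5→3: 298 + 203 = 501.

$501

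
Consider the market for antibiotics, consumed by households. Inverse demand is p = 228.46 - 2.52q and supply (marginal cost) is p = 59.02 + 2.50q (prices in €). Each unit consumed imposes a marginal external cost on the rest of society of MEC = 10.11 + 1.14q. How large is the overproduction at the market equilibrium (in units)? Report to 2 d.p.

Market equilibrium (private): 59.02 + 2.50q = 228.46 - 2.52q → q_m = 33.7530.
Social marginal benefit = demand − MEC = 218.35 - 3.66q.
Set SMB = MC: 218.35 - 3.66q = 59.02 + 2.50q → q* = 25.8653.
Gap = |33.7530 − 25.8653| = 7.8877.

7.89 units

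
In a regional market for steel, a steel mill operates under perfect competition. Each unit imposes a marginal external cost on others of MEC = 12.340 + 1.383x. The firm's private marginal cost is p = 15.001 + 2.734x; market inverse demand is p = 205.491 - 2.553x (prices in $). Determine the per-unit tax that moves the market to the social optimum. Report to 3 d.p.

tax = $49.279 per unit

Social marginal cost = private MC + MEC = 27.341 + 4.117x.
Set SMC = demand: 27.341 + 4.117x = 205.491 - 2.553x → x* = 26.7091.
The Pigouvian tax equals MEC at x*: 12.340 + 1.383×26.7091 = 49.2787.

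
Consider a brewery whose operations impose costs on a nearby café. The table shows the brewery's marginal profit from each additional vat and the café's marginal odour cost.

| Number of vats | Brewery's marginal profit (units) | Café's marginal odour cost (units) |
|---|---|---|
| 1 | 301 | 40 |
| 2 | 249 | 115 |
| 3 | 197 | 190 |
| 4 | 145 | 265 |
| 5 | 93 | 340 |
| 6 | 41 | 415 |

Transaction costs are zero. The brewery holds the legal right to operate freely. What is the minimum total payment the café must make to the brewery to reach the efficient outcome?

Left alone the brewery would choose level 6 (marginal profit stays positive).
Efficient level: k* = 3 (marginal profit ≥ marginal odour cost through 3).
The café must at least cover the brewery's forgone profit from cutting 6→3: 145 + 93 + 41 = 279.

279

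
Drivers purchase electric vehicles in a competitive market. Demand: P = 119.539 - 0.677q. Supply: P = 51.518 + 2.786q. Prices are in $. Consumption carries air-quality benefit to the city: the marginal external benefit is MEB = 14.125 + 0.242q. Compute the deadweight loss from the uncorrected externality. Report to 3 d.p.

DWL = $55.324

Market equilibrium (private): 51.518 + 2.786q = 119.539 - 0.677q → q_m = 19.6422.
Social marginal benefit = demand + MEB = 133.664 - 0.435q.
Set SMB = MC: 133.664 - 0.435q = 51.518 + 2.786q → q* = 25.5033.
The loss is the area between SMB and MC from q* to q_m; with linear curves that's a triangle of height MEB(q_m).
DWL = ½ × 5.8611 × 18.8784 = 55.3241.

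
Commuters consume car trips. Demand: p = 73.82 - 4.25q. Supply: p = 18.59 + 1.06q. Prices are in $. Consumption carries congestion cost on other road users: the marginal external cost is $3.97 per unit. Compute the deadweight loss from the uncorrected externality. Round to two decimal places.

DWL = $1.48

Market equilibrium (private): 18.59 + 1.06q = 73.82 - 4.25q → q_m = 10.4011.
Social marginal benefit = demand − MEC = 69.85 - 4.25q.
Set SMB = MC: 69.85 - 4.25q = 18.59 + 1.06q → q* = 9.6535.
Between q* and q_m the wedge MC − SMB runs linearly from 0 to MEC(q_m), so the loss is a triangle.
DWL = ½ × 0.7476 × 3.9700 = 1.4840.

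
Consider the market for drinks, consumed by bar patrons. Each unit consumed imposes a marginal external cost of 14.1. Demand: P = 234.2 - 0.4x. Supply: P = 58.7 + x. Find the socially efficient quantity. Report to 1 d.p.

Social marginal benefit = demand − MEC = 220.1 - 0.4x.
Set SMB = MC: 220.1 - 0.4x = 58.7 + x → x* = 115.2857.

x* = 115.3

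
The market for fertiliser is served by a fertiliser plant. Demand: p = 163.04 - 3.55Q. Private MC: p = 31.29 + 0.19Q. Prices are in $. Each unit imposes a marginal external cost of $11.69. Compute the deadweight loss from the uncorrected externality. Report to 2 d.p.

DWL = $18.27

Market equilibrium (private): 31.29 + 0.19Q = 163.04 - 3.55Q → Q_m = 35.2273.
Social marginal cost = private MC + MEC = 42.98 + 0.19Q.
Set SMC = demand: 42.98 + 0.19Q = 163.04 - 3.55Q → Q* = 32.1016.
The welfare-loss triangle has base |Q_m − Q*| and height MEC(Q_m) (the vertical gap between SMC and demand is zero at Q* and MEC at Q_m).
DWL = ½ × 3.1257 × 11.6900 = 18.2697.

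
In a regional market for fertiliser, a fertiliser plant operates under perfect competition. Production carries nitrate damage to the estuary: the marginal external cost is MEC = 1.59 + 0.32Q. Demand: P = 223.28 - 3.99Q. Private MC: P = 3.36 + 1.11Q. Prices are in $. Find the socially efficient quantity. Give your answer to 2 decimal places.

Social marginal cost = private MC + MEC = 4.95 + 1.43Q.
Set SMC = demand: 4.95 + 1.43Q = 223.28 - 3.99Q → Q* = 40.2823.

Q* = 40.28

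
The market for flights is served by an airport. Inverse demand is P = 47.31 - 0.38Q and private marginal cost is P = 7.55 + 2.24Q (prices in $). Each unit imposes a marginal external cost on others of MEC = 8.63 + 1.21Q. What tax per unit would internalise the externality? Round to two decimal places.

Social marginal cost = private MC + MEC = 16.18 + 3.45Q.
Set SMC = demand: 16.18 + 3.45Q = 47.31 - 0.38Q → Q* = 8.1279.
The Pigouvian tax equals MEC at Q*: 8.63 + 1.21×8.1279 = 18.4648.

tax = $18.46 per unit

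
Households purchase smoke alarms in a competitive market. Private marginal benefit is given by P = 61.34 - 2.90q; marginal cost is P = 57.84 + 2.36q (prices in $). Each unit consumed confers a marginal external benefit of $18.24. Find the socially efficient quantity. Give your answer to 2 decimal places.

q* = 4.13

Social marginal benefit = demand + MEB = 79.58 - 2.90q.
Set SMB = MC: 79.58 - 2.90q = 57.84 + 2.36q → q* = 4.1331.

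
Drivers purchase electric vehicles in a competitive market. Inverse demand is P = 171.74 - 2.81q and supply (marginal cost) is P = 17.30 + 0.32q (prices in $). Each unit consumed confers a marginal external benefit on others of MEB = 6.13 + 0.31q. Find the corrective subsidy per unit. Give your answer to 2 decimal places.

Social marginal benefit = demand + MEB = 177.87 - 2.50q.
Set SMB = MC: 177.87 - 2.50q = 17.30 + 0.32q → q* = 56.9397.
The Pigouvian subsidy equals MEB at q*: 6.13 + 0.31×56.9397 = 23.7813.

subsidy = $23.78 per unit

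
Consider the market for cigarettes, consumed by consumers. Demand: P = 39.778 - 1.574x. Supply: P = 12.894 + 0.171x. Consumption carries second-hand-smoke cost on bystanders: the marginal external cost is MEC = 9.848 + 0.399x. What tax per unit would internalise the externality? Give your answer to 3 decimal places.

tax = 13.018 per unit

Social marginal benefit = demand − MEC = 29.930 - 1.973x.
Set SMB = MC: 29.930 - 1.973x = 12.894 + 0.171x → x* = 7.9459.
The Pigouvian tax equals MEC at x*: 9.848 + 0.399×7.9459 = 13.0184.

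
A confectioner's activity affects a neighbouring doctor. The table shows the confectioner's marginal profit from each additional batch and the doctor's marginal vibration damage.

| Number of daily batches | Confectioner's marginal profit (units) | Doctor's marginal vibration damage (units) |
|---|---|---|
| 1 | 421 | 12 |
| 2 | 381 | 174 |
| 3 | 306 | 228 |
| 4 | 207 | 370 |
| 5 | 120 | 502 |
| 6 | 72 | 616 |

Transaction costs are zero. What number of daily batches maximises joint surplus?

3

Bargaining reaches the level where marginal profit last exceeds marginal vibration damage.
That holds through level 3 (306 ≥ 228) but not at 4 (207 < 370).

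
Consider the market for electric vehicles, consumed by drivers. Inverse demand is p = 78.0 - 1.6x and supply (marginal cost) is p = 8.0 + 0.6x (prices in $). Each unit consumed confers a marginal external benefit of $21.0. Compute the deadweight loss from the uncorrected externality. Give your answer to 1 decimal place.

DWL = $100.2

Market equilibrium (private): 8.0 + 0.6x = 78.0 - 1.6x → x_m = 31.8182.
Social marginal benefit = demand + MEB = 99.0 - 1.6x.
Set SMB = MC: 99.0 - 1.6x = 8.0 + 0.6x → x* = 41.3636.
The welfare-loss triangle has base |x_m − x*| and height MEB(x_m) (the vertical gap between SMB and MC is zero at x* and MEB at x_m).
DWL = ½ × 9.5454 × 21.0000 = 100.2267.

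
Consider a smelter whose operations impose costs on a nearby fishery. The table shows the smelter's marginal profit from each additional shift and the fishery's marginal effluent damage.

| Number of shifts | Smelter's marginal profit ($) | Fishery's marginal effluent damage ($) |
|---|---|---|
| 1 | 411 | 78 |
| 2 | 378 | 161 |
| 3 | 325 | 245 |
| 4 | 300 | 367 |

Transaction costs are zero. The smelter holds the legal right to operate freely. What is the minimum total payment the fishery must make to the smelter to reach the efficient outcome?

Left alone the smelter would choose level 4 (marginal profit stays positive).
Efficient level: k* = 3 (marginal profit ≥ marginal effluent damage through 3).
The fishery must at least cover the smelter's forgone profit from cutting 4→3: 300 = 300.

$300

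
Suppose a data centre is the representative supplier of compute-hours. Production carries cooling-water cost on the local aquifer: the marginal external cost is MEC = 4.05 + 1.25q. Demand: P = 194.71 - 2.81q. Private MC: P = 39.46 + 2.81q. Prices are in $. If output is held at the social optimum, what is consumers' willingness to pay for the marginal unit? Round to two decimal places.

P = $132.87

Social marginal cost = private MC + MEC = 43.51 + 4.06q.
Set SMC = demand: 43.51 + 4.06q = 194.71 - 2.81q → q* = 22.0087.
Consumer price on the demand curve at q*: 194.71 − 2.81×22.0087 = 132.8656.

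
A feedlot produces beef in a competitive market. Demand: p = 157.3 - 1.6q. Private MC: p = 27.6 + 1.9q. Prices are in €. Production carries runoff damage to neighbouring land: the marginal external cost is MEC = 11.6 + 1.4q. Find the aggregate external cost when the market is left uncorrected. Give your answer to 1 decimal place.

€1391.1

Market equilibrium (private): 27.6 + 1.9q = 157.3 - 1.6q → q_m = 37.0571.
Total external cost = ∫₀^{q_m} (11.6 + 1.4q) dq = 11.6×37.0571 + ½×1.4×37.0571² = 1391.1224.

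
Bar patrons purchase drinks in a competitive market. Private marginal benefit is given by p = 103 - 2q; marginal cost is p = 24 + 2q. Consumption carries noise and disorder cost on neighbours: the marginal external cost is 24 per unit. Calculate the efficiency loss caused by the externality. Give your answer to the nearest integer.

DWL = 72

Market equilibrium (private): 24 + 2q = 103 - 2q → q_m = 19.7500.
Social marginal benefit = demand − MEC = 79 - 2q.
Set SMB = MC: 79 - 2q = 24 + 2q → q* = 13.7500.
The loss is the area between SMB and MC from q* to q_m; with linear curves that's a triangle of height MEC(q_m).
DWL = ½ × 6.0000 × 24.0000 = 72.0000.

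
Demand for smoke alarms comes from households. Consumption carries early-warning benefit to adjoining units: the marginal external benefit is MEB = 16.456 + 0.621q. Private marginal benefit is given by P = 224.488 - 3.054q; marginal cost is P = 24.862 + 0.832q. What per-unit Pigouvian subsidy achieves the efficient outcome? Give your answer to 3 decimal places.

Social marginal benefit = demand + MEB = 240.944 - 2.433q.
Set SMB = MC: 240.944 - 2.433q = 24.862 + 0.832q → q* = 66.1813.
The Pigouvian subsidy equals MEB at q*: 16.456 + 0.621×66.1813 = 57.5546.

subsidy = 57.555 per unit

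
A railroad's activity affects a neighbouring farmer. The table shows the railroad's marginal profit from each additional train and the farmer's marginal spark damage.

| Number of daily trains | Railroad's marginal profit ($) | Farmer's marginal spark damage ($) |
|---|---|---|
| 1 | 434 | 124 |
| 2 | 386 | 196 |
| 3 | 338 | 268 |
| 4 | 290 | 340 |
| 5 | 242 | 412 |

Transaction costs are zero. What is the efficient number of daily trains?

3

Bargaining reaches the level where marginal profit last exceeds marginal spark damage.
That holds through level 3 (338 ≥ 268) but not at 4 (290 < 340).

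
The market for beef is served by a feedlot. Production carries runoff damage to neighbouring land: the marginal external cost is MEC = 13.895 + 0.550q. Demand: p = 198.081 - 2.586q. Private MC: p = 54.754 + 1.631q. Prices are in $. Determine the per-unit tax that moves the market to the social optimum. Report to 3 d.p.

tax = $28.828 per unit

Social marginal cost = private MC + MEC = 68.649 + 2.181q.
Set SMC = demand: 68.649 + 2.181q = 198.081 - 2.586q → q* = 27.1517.
The Pigouvian tax equals MEC at q*: 13.895 + 0.550×27.1517 = 28.8284.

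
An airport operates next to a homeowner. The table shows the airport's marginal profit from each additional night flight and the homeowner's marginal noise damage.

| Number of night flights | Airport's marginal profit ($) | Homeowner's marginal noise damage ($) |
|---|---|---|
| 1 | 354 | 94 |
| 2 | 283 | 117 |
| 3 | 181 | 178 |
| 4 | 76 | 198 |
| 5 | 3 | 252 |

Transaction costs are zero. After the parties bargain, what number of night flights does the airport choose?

3

Bargaining reaches the level where marginal profit last exceeds marginal noise damage.
That holds through level 3 (181 ≥ 178) but not at 4 (76 < 198).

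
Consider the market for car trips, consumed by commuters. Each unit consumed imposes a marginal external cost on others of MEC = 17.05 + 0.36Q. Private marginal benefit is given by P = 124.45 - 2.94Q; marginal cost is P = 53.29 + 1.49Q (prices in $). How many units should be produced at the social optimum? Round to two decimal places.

Q* = 11.30

Social marginal benefit = demand − MEC = 107.40 - 3.30Q.
Set SMB = MC: 107.40 - 3.30Q = 53.29 + 1.49Q → Q* = 11.2965.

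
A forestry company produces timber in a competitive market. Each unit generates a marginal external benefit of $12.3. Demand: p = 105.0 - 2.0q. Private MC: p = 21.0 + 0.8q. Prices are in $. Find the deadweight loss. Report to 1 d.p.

Market equilibrium (private): 21.0 + 0.8q = 105.0 - 2.0q → q_m = 30.0000.
Social marginal cost = private MC − MEB = 8.7 + 0.8q.
Set SMC = demand: 8.7 + 0.8q = 105.0 - 2.0q → q* = 34.3929.
Height of the DWL triangle at q_m is demand(q_m) − SMC(q_m) = MEB(q_m) = 12.3000.
DWL = ½ × 4.3929 × 12.3000 = 27.0163.

DWL = $27.0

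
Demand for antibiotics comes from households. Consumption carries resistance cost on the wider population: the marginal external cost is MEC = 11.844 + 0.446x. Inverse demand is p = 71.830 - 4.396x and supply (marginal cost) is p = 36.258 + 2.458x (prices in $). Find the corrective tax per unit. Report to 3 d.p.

tax = $13.294 per unit

Social marginal benefit = demand − MEC = 59.986 - 4.842x.
Set SMB = MC: 59.986 - 4.842x = 36.258 + 2.458x → x* = 3.2504.
The Pigouvian tax equals MEC at x*: 11.844 + 0.446×3.2504 = 13.2937.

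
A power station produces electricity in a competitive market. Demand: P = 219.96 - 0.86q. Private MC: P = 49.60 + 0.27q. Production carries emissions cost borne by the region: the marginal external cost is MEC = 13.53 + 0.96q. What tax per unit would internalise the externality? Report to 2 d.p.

Social marginal cost = private MC + MEC = 63.13 + 1.23q.
Set SMC = demand: 63.13 + 1.23q = 219.96 - 0.86q → q* = 75.0383.
The Pigouvian tax equals MEC at q*: 13.53 + 0.96×75.0383 = 85.5668.

tax = 85.57 per unit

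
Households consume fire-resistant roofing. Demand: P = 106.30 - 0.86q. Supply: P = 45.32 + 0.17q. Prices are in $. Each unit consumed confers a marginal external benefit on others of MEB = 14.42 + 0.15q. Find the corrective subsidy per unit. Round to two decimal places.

Social marginal benefit = demand + MEB = 120.72 - 0.71q.
Set SMB = MC: 120.72 - 0.71q = 45.32 + 0.17q → q* = 85.6818.
The Pigouvian subsidy equals MEB at q*: 14.42 + 0.15×85.6818 = 27.2723.

subsidy = $27.27 per unit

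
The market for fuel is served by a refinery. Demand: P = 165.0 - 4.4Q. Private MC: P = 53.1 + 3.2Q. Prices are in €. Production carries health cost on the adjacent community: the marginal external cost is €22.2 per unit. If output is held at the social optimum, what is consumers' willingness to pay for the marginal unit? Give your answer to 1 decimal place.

Social marginal cost = private MC + MEC = 75.3 + 3.2Q.
Set SMC = demand: 75.3 + 3.2Q = 165.0 - 4.4Q → Q* = 11.8026.
Consumer price on the demand curve at Q*: 165.0 − 4.4×11.8026 = 113.0686.

P = €113.1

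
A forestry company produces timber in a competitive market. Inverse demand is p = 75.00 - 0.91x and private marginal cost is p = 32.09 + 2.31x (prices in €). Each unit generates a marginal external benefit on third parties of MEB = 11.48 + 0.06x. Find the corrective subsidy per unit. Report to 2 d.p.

subsidy = €12.51 per unit

Social marginal cost = private MC − MEB = 20.61 + 2.25x.
Set SMC = demand: 20.61 + 2.25x = 75.00 - 0.91x → x* = 17.2120.
The Pigouvian subsidy equals MEB at x*: 11.48 + 0.06×17.2120 = 12.5127.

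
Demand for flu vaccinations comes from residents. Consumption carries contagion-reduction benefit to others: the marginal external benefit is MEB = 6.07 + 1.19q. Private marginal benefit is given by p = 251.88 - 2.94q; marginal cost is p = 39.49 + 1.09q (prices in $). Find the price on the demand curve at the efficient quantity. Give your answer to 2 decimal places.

P = $25.73

Social marginal benefit = demand + MEB = 257.95 - 1.75q.
Set SMB = MC: 257.95 - 1.75q = 39.49 + 1.09q → q* = 76.9225.
Consumer price on the demand curve at q*: 251.88 − 2.94×76.9225 = 25.7279.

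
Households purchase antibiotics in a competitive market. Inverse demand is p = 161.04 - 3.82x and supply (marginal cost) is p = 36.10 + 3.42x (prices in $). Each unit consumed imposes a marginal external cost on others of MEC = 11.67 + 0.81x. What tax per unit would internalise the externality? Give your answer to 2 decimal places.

Social marginal benefit = demand − MEC = 149.37 - 4.63x.
Set SMB = MC: 149.37 - 4.63x = 36.10 + 3.42x → x* = 14.0708.
The Pigouvian tax equals MEC at x*: 11.67 + 0.81×14.0708 = 23.0673.

tax = $23.07 per unit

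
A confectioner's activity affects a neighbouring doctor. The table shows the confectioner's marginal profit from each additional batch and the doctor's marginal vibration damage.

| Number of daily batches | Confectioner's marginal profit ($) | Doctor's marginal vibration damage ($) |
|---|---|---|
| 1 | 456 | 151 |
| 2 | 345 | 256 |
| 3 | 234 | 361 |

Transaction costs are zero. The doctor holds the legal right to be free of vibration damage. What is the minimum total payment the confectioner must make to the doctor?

$407

Efficient level: marginal profit ≥ marginal vibration damage through level 2, so k* = 2.
With the doctor holding the right, the confectioner must at least compensate total damage at k*: 151 + 256 = 407.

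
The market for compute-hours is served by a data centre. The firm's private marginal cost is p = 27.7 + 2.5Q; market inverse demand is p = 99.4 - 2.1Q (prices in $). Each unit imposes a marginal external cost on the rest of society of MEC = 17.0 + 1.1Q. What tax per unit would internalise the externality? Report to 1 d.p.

tax = $27.6 per unit

Social marginal cost = private MC + MEC = 44.7 + 3.6Q.
Set SMC = demand: 44.7 + 3.6Q = 99.4 - 2.1Q → Q* = 9.5965.
The Pigouvian tax equals MEC at Q*: 17.0 + 1.1×9.5965 = 27.5562.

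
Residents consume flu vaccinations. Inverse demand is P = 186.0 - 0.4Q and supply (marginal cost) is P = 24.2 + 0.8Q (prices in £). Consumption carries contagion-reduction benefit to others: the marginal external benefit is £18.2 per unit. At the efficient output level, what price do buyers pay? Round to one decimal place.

P = £126.0

Social marginal benefit = demand + MEB = 204.2 - 0.4Q.
Set SMB = MC: 204.2 - 0.4Q = 24.2 + 0.8Q → Q* = 150.0000.
Consumer price on the demand curve at Q*: 186.0 − 0.4×150.0000 = 126.0000.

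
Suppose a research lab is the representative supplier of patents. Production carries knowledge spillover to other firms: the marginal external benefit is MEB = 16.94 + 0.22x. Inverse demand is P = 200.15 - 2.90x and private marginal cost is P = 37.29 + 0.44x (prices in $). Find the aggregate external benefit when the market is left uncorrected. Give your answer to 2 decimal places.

$1087.54

Market equilibrium (private): 37.29 + 0.44x = 200.15 - 2.90x → x_m = 48.7605.
Total external benefit = ∫₀^{x_m} (16.94 + 0.22x) dx = 16.94×48.7605 + ½×0.22×48.7605² = 1087.5374.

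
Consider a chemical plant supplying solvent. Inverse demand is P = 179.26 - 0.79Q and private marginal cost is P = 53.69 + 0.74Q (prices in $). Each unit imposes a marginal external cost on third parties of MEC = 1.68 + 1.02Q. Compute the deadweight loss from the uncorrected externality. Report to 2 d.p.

Market equilibrium (private): 53.69 + 0.74Q = 179.26 - 0.79Q → Q_m = 82.0719.
Social marginal cost = private MC + MEC = 55.37 + 1.76Q.
Set SMC = demand: 55.37 + 1.76Q = 179.26 - 0.79Q → Q* = 48.5843.
The loss is the area between SMC and demand from Q* to Q_m; with linear curves that's a triangle of height MEC(Q_m).
DWL = ½ × 33.4876 × 85.3933 = 1429.8083.

DWL = $1429.81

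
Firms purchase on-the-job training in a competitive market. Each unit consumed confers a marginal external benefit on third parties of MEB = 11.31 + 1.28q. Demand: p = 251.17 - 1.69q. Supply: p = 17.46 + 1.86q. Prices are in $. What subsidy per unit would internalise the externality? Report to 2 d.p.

Social marginal benefit = demand + MEB = 262.48 - 0.41q.
Set SMB = MC: 262.48 - 0.41q = 17.46 + 1.86q → q* = 107.9383.
The Pigouvian subsidy equals MEB at q*: 11.31 + 1.28×107.9383 = 149.4710.

subsidy = $149.47 per unit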